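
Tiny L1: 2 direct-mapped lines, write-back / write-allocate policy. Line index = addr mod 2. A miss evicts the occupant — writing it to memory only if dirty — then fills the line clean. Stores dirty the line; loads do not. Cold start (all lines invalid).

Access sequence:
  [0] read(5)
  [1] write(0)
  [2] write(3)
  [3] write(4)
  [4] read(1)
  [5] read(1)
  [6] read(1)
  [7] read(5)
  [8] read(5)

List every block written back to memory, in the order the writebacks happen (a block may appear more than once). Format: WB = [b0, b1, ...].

0: R B5 → L1 miss [-]
1: W B0 → L0 miss [D]
2: W B3 → L1 miss [D]
3: W B4 → L0 miss wb→B0 [D]
4: R B1 → L1 miss wb→B3 [-]
5: R B1 → L1 hit [-]
6: R B1 → L1 hit [-]
7: R B5 → L1 miss [-]
8: R B5 → L1 hit [-]

WB = [0, 3]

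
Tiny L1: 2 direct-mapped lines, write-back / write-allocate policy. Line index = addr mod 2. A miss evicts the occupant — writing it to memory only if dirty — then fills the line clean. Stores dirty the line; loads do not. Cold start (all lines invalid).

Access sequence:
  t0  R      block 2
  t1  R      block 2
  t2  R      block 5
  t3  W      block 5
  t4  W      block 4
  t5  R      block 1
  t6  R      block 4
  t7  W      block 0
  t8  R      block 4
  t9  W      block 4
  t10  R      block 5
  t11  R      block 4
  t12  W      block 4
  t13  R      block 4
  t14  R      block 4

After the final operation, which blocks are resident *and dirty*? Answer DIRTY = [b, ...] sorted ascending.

  0 | R B2 → L0 miss [-]
  1 | R B2 → L0 hit [-]
  2 | R B5 → L1 miss [-]
  3 | W B5 → L1 hit [D]
  4 | W B4 → L0 miss [D]
  5 | R B1 → L1 miss wb→B5 [-]
  6 | R B4 → L0 hit [D]
  7 | W B0 → L0 miss wb→B4 [D]
  8 | R B4 → L0 miss wb→B0 [-]
  9 | W B4 → L0 hit [D]
  10 | R B5 → L1 miss [-]
  11 | R B4 → L0 hit [D]
  12 | W B4 → L0 hit [D]
  13 | R B4 → L0 hit [D]
  14 | R B4 → L0 hit [D]

DIRTY = [4]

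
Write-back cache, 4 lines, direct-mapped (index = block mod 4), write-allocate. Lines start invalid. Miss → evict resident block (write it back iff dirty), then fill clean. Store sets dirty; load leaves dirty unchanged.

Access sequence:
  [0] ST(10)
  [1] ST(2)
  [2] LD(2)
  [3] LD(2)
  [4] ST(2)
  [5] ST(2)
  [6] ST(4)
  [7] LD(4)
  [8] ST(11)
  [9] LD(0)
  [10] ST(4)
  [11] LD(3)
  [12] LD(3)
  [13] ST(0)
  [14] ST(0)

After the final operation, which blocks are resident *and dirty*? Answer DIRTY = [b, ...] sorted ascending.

DIRTY = [0, 2]

0: W B10 → L2 miss [D]
1: W B2 → L2 miss wb→B10 [D]
2: R B2 → L2 hit [D]
3: R B2 → L2 hit [D]
4: W B2 → L2 hit [D]
5: W B2 → L2 hit [D]
6: W B4 → L0 miss [D]
7: R B4 → L0 hit [D]
8: W B11 → L3 miss [D]
9: R B0 → L0 miss wb→B4 [-]
10: W B4 → L0 miss [D]
11: R B3 → L3 miss wb→B11 [-]
12: R B3 → L3 hit [-]
13: W B0 → L0 miss wb→B4 [D]
14: W B0 → L0 hit [D]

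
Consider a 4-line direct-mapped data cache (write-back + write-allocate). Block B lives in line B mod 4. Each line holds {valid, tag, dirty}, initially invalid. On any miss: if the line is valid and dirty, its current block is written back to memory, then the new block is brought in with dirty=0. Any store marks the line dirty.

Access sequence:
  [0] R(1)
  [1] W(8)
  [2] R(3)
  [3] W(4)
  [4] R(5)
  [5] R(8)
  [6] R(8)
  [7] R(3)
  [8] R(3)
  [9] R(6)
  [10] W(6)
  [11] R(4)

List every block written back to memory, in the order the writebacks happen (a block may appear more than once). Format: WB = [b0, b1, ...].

WB = [8, 4]

  0 | R B1 → L1 miss [-]
  1 | W B8 → L0 miss [D]
  2 | R B3 → L3 miss [-]
  3 | W B4 → L0 miss wb→B8 [D]
  4 | R B5 → L1 miss [-]
  5 | R B8 → L0 miss wb→B4 [-]
  6 | R B8 → L0 hit [-]
  7 | R B3 → L3 hit [-]
  8 | R B3 → L3 hit [-]
  9 | R B6 → L2 miss [-]
  10 | W B6 → L2 hit [D]
  11 | R B4 → L0 miss [-]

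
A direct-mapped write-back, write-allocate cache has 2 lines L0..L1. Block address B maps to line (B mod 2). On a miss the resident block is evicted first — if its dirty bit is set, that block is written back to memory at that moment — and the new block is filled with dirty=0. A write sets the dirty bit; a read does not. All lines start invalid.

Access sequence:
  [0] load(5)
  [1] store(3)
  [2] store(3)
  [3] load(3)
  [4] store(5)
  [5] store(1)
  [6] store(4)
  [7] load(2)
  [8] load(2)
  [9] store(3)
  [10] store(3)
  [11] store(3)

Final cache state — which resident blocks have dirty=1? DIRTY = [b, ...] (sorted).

DIRTY = [3]

0: R B5 → L1 miss [-]
1: W B3 → L1 miss [D]
2: W B3 → L1 hit [D]
3: R B3 → L1 hit [D]
4: W B5 → L1 miss wb→B3 [D]
5: W B1 → L1 miss wb→B5 [D]
6: W B4 → L0 miss [D]
7: R B2 → L0 miss wb→B4 [-]
8: R B2 → L0 hit [-]
9: W B3 → L1 miss wb→B1 [D]
10: W B3 → L1 hit [D]
11: W B3 → L1 hit [D]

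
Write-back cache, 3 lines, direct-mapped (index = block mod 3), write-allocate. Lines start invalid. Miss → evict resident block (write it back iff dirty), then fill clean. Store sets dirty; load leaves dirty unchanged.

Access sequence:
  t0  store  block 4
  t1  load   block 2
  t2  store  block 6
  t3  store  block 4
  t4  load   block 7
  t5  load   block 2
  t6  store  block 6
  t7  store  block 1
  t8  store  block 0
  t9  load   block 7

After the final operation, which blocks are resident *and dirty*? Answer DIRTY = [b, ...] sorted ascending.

0: W B4 -> L1 miss  d=D]
1: R B2 -> L2 miss  d=-]
2: W B6 -> L0 miss  d=D]
3: W B4 -> L1 hit  d=D]
4: R B7 -> L1 miss wb->B4  d=-]
5: R B2 -> L2 hit  d=-]
6: W B6 -> L0 hit  d=D]
7: W B1 -> L1 miss  d=D]
8: W B0 -> L0 miss wb->B6  d=D]
9: R B7 -> L1 miss wb->B1  d=-]

DIRTY = [0]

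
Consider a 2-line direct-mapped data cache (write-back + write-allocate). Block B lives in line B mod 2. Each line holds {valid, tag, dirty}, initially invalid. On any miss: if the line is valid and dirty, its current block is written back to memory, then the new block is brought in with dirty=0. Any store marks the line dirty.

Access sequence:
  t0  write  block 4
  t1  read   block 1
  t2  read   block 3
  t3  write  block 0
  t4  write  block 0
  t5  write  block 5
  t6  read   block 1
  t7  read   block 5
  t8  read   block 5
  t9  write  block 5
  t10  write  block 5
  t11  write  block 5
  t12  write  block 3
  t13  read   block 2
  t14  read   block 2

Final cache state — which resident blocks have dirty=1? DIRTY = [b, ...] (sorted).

0: W B4 -> L0 miss  d=D]
1: R B1 -> L1 miss  d=-]
2: R B3 -> L1 miss  d=-]
3: W B0 -> L0 miss wb->B4  d=D]
4: W B0 -> L0 hit  d=D]
5: W B5 -> L1 miss  d=D]
6: R B1 -> L1 miss wb->B5  d=-]
7: R B5 -> L1 miss  d=-]
8: R B5 -> L1 hit  d=-]
9: W B5 -> L1 hit  d=D]
10: W B5 -> L1 hit  d=D]
11: W B5 -> L1 hit  d=D]
12: W B3 -> L1 miss wb->B5  d=D]
13: R B2 -> L0 miss wb->B0  d=-]
14: R B2 -> L0 hit  d=-]

DIRTY = [3]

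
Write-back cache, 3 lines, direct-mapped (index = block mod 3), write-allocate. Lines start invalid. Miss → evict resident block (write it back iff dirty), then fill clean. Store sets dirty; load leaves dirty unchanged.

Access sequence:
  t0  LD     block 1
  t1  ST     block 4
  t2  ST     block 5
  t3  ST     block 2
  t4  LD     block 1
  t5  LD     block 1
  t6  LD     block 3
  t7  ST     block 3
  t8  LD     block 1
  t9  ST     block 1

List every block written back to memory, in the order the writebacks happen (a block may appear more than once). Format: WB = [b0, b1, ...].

0: R B1 → L1 miss [-]
1: W B4 → L1 miss [D]
2: W B5 → L2 miss [D]
3: W B2 → L2 miss wb→B5 [D]
4: R B1 → L1 miss wb→B4 [-]
5: R B1 → L1 hit [-]
6: R B3 → L0 miss [-]
7: W B3 → L0 hit [D]
8: R B1 → L1 hit [-]
9: W B1 → L1 hit [D]

WB = [5, 4]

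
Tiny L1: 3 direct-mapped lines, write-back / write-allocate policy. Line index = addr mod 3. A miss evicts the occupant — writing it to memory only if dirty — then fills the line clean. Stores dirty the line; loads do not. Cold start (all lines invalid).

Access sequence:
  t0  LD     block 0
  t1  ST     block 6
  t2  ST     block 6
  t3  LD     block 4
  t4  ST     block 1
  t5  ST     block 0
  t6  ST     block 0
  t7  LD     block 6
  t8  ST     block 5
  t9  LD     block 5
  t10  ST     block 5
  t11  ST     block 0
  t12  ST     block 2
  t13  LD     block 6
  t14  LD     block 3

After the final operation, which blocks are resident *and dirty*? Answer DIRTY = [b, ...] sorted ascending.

DIRTY = [1, 2]

  0 | R B0 → L0 miss [-]
  1 | W B6 → L0 miss [D]
  2 | W B6 → L0 hit [D]
  3 | R B4 → L1 miss [-]
  4 | W B1 → L1 miss [D]
  5 | W B0 → L0 miss wb→B6 [D]
  6 | W B0 → L0 hit [D]
  7 | R B6 → L0 miss wb→B0 [-]
  8 | W B5 → L2 miss [D]
  9 | R B5 → L2 hit [D]
  10 | W B5 → L2 hit [D]
  11 | W B0 → L0 miss [D]
  12 | W B2 → L2 miss wb→B5 [D]
  13 | R B6 → L0 miss wb→B0 [-]
  14 | R B3 → L0 miss [-]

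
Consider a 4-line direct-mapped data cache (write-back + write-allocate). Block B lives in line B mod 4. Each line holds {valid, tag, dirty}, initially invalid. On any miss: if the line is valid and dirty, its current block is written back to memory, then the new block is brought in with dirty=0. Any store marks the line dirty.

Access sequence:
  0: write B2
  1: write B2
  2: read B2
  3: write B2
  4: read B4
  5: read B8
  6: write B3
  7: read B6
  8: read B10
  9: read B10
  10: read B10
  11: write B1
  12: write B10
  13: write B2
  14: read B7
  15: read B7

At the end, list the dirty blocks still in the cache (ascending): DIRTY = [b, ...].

DIRTY = [1, 2]

0: W B2 -> L2 miss  d=D]
1: W B2 -> L2 hit  d=D]
2: R B2 -> L2 hit  d=D]
3: W B2 -> L2 hit  d=D]
4: R B4 -> L0 miss  d=-]
5: R B8 -> L0 miss  d=-]
6: W B3 -> L3 miss  d=D]
7: R B6 -> L2 miss wb->B2  d=-]
8: R B10 -> L2 miss  d=-]
9: R B10 -> L2 hit  d=-]
10: R B10 -> L2 hit  d=-]
11: W B1 -> L1 miss  d=D]
12: W B10 -> L2 hit  d=D]
13: W B2 -> L2 miss wb->B10  d=D]
14: R B7 -> L3 miss wb->B3  d=-]
15: R B7 -> L3 hit  d=-]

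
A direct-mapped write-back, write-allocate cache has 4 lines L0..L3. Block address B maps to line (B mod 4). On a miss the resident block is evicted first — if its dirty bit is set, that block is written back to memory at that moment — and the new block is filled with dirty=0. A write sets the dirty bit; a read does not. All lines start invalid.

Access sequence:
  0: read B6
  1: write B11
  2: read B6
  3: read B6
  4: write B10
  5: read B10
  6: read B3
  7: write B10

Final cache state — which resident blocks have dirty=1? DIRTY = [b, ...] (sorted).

DIRTY = [10]

  0 | R B6 → L2 miss [-]
  1 | W B11 → L3 miss [D]
  2 | R B6 → L2 hit [-]
  3 | R B6 → L2 hit [-]
  4 | W B10 → L2 miss [D]
  5 | R B10 → L2 hit [D]
  6 | R B3 → L3 miss wb→B11 [-]
  7 | W B10 → L2 hit [D]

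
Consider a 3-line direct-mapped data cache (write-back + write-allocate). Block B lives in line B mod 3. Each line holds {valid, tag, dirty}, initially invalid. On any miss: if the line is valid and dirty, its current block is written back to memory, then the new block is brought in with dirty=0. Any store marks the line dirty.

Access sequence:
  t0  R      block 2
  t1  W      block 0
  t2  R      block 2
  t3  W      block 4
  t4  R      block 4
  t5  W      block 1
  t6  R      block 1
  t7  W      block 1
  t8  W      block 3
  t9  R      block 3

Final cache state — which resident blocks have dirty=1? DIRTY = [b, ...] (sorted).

  0 | R B2 → L2 miss [-]
  1 | W B0 → L0 miss [D]
  2 | R B2 → L2 hit [-]
  3 | W B4 → L1 miss [D]
  4 | R B4 → L1 hit [D]
  5 | W B1 → L1 miss wb→B4 [D]
  6 | R B1 → L1 hit [D]
  7 | W B1 → L1 hit [D]
  8 | W B3 → L0 miss wb→B0 [D]
  9 | R B3 → L0 hit [D]

DIRTY = [1, 3]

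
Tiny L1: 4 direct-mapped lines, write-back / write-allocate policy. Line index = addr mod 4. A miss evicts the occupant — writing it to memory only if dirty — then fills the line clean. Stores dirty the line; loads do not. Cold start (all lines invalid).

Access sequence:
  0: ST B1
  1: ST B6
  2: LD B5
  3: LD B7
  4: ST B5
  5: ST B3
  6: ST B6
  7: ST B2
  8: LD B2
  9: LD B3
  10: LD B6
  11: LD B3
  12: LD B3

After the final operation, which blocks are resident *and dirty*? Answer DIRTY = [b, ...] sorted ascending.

DIRTY = [3, 5]

0: W B1 -> L1 miss  d=D]
1: W B6 -> L2 miss  d=D]
2: R B5 -> L1 miss wb->B1  d=-]
3: R B7 -> L3 miss  d=-]
4: W B5 -> L1 hit  d=D]
5: W B3 -> L3 miss  d=D]
6: W B6 -> L2 hit  d=D]
7: W B2 -> L2 miss wb->B6  d=D]
8: R B2 -> L2 hit  d=D]
9: R B3 -> L3 hit  d=D]
10: R B6 -> L2 miss wb->B2  d=-]
11: R B3 -> L3 hit  d=D]
12: R B3 -> L3 hit  d=D]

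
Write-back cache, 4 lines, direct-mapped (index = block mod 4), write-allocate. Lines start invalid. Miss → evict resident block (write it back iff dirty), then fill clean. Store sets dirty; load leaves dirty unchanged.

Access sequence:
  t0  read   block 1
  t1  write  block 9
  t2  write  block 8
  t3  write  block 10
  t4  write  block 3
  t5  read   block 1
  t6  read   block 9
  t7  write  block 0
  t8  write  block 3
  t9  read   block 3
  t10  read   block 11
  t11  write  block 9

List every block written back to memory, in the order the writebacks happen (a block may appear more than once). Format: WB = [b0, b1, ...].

WB = [9, 8, 3]

0: R B1 -> L1 miss  d=-]
1: W B9 -> L1 miss  d=D]
2: W B8 -> L0 miss  d=D]
3: W B10 -> L2 miss  d=D]
4: W B3 -> L3 miss  d=D]
5: R B1 -> L1 miss wb->B9  d=-]
6: R B9 -> L1 miss  d=-]
7: W B0 -> L0 miss wb->B8  d=D]
8: W B3 -> L3 hit  d=D]
9: R B3 -> L3 hit  d=D]
10: R B11 -> L3 miss wb->B3  d=-]
11: W B9 -> L1 hit  d=D]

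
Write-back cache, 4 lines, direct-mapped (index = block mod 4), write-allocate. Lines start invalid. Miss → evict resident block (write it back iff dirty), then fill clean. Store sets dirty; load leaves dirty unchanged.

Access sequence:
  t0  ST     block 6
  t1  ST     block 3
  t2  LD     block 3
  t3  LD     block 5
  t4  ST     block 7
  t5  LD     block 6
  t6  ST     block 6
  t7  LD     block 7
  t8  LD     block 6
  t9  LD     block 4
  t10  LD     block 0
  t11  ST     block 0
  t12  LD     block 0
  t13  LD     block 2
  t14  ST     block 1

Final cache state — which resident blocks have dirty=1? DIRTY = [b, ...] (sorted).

DIRTY = [0, 1, 7]

0: W B6 -> L2 miss  d=D]
1: W B3 -> L3 miss  d=D]
2: R B3 -> L3 hit  d=D]
3: R B5 -> L1 miss  d=-]
4: W B7 -> L3 miss wb->B3  d=D]
5: R B6 -> L2 hit  d=D]
6: W B6 -> L2 hit  d=D]
7: R B7 -> L3 hit  d=D]
8: R B6 -> L2 hit  d=D]
9: R B4 -> L0 miss  d=-]
10: R B0 -> L0 miss  d=-]
11: W B0 -> L0 hit  d=D]
12: R B0 -> L0 hit  d=D]
13: R B2 -> L2 miss wb->B6  d=-]
14: W B1 -> L1 miss  d=D]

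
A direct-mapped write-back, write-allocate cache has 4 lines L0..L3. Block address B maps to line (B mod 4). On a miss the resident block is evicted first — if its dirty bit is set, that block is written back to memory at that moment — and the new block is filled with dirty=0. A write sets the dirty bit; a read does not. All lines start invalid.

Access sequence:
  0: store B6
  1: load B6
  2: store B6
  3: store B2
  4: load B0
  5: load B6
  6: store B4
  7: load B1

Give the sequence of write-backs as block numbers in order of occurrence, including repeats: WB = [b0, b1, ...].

WB = [6, 2]

0: W B6 → L2 miss [D]
1: R B6 → L2 hit [D]
2: W B6 → L2 hit [D]
3: W B2 → L2 miss wb→B6 [D]
4: R B0 → L0 miss [-]
5: R B6 → L2 miss wb→B2 [-]
6: W B4 → L0 miss [D]
7: R B1 → L1 miss [-]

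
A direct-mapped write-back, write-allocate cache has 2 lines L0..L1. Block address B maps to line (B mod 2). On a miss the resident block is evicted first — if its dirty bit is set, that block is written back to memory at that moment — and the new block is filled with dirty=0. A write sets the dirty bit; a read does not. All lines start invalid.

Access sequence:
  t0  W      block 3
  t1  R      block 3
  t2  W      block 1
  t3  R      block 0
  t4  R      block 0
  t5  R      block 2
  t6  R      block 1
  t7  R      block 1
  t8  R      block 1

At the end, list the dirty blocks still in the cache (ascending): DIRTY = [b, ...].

  0 | W B3 → L1 miss [D]
  1 | R B3 → L1 hit [D]
  2 | W B1 → L1 miss wb→B3 [D]
  3 | R B0 → L0 miss [-]
  4 | R B0 → L0 hit [-]
  5 | R B2 → L0 miss [-]
  6 | R B1 → L1 hit [D]
  7 | R B1 → L1 hit [D]
  8 | R B1 → L1 hit [D]

DIRTY = [1]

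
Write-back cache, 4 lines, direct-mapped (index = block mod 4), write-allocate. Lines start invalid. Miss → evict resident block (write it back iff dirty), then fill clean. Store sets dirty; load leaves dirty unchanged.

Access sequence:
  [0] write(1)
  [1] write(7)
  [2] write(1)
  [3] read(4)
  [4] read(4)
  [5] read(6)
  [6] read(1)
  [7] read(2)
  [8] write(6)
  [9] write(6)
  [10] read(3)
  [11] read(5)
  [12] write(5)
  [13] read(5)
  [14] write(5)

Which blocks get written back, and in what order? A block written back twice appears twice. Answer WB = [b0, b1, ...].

WB = [7, 1]

  0 | W B1 → L1 miss [D]
  1 | W B7 → L3 miss [D]
  2 | W B1 → L1 hit [D]
  3 | R B4 → L0 miss [-]
  4 | R B4 → L0 hit [-]
  5 | R B6 → L2 miss [-]
  6 | R B1 → L1 hit [D]
  7 | R B2 → L2 miss [-]
  8 | W B6 → L2 miss [D]
  9 | W B6 → L2 hit [D]
  10 | R B3 → L3 miss wb→B7 [-]
  11 | R B5 → L1 miss wb→B1 [-]
  12 | W B5 → L1 hit [D]
  13 | R B5 → L1 hit [D]
  14 | W B5 → L1 hit [D]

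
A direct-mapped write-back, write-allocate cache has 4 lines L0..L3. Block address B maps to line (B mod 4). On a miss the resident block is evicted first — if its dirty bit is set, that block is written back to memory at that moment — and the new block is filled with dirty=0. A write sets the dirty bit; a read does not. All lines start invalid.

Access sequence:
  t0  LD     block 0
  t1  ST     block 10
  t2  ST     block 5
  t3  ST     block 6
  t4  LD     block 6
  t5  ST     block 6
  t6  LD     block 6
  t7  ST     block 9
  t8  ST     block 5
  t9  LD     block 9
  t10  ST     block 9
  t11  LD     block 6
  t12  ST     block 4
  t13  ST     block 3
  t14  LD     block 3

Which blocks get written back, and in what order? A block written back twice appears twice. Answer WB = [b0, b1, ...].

0: R B0 -> L0 miss  d=-]
1: W B10 -> L2 miss  d=D]
2: W B5 -> L1 miss  d=D]
3: W B6 -> L2 miss wb->B10  d=D]
4: R B6 -> L2 hit  d=D]
5: W B6 -> L2 hit  d=D]
6: R B6 -> L2 hit  d=D]
7: W B9 -> L1 miss wb->B5  d=D]
8: W B5 -> L1 miss wb->B9  d=D]
9: R B9 -> L1 miss wb->B5  d=-]
10: W B9 -> L1 hit  d=D]
11: R B6 -> L2 hit  d=D]
12: W B4 -> L0 miss  d=D]
13: W B3 -> L3 miss  d=D]
14: R B3 -> L3 hit  d=D]

WB = [10, 5, 9, 5]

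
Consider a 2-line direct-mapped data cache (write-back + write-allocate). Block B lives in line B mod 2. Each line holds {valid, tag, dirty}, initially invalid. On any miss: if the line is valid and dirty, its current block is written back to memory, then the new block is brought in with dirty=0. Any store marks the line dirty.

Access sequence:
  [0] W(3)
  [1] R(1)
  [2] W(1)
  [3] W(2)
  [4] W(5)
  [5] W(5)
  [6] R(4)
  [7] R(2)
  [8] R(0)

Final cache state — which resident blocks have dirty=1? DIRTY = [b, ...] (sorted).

DIRTY = [5]

0: W B3 -> L1 miss  d=D]
1: R B1 -> L1 miss wb->B3  d=-]
2: W B1 -> L1 hit  d=D]
3: W B2 -> L0 miss  d=D]
4: W B5 -> L1 miss wb->B1  d=D]
5: W B5 -> L1 hit  d=D]
6: R B4 -> L0 miss wb->B2  d=-]
7: R B2 -> L0 miss  d=-]
8: R B0 -> L0 miss  d=-]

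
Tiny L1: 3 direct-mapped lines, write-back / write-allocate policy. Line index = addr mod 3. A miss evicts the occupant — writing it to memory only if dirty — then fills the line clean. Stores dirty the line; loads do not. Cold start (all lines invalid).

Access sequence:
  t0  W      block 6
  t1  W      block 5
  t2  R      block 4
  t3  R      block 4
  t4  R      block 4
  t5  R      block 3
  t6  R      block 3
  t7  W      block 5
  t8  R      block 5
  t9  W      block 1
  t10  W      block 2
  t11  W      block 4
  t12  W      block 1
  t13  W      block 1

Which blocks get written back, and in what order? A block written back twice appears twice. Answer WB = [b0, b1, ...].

WB = [6, 5, 1, 4]

  0 | W B6 → L0 miss [D]
  1 | W B5 → L2 miss [D]
  2 | R B4 → L1 miss [-]
  3 | R B4 → L1 hit [-]
  4 | R B4 → L1 hit [-]
  5 | R B3 → L0 miss wb→B6 [-]
  6 | R B3 → L0 hit [-]
  7 | W B5 → L2 hit [D]
  8 | R B5 → L2 hit [D]
  9 | W B1 → L1 miss [D]
  10 | W B2 → L2 miss wb→B5 [D]
  11 | W B4 → L1 miss wb→B1 [D]
  12 | W B1 → L1 miss wb→B4 [D]
  13 | W B1 → L1 hit [D]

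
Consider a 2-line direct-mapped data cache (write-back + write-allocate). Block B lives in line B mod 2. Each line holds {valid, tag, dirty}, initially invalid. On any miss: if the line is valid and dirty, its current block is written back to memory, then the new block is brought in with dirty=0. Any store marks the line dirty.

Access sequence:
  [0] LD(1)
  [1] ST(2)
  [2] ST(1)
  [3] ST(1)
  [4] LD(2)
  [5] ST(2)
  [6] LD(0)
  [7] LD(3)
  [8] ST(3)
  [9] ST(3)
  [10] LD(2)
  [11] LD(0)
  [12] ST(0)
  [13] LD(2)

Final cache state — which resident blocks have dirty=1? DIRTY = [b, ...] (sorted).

  0 | R B1 → L1 miss [-]
  1 | W B2 → L0 miss [D]
  2 | W B1 → L1 hit [D]
  3 | W B1 → L1 hit [D]
  4 | R B2 → L0 hit [D]
  5 | W B2 → L0 hit [D]
  6 | R B0 → L0 miss wb→B2 [-]
  7 | R B3 → L1 miss wb→B1 [-]
  8 | W B3 → L1 hit [D]
  9 | W B3 → L1 hit [D]
  10 | R B2 → L0 miss [-]
  11 | R B0 → L0 miss [-]
  12 | W B0 → L0 hit [D]
  13 | R B2 → L0 miss wb→B0 [-]

DIRTY = [3]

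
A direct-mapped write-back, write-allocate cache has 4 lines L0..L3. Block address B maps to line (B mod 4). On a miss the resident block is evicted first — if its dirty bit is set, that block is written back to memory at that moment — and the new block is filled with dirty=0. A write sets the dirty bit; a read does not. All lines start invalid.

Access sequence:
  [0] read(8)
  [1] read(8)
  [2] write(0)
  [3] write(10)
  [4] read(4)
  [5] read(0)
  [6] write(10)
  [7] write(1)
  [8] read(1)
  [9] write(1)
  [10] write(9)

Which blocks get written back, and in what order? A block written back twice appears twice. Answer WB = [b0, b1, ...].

0: R B8 -> L0 miss  d=-]
1: R B8 -> L0 hit  d=-]
2: W B0 -> L0 miss  d=D]
3: W B10 -> L2 miss  d=D]
4: R B4 -> L0 miss wb->B0  d=-]
5: R B0 -> L0 miss  d=-]
6: W B10 -> L2 hit  d=D]
7: W B1 -> L1 miss  d=D]
8: R B1 -> L1 hit  d=D]
9: W B1 -> L1 hit  d=D]
10: W B9 -> L1 miss wb->B1  d=D]

WB = [0, 1]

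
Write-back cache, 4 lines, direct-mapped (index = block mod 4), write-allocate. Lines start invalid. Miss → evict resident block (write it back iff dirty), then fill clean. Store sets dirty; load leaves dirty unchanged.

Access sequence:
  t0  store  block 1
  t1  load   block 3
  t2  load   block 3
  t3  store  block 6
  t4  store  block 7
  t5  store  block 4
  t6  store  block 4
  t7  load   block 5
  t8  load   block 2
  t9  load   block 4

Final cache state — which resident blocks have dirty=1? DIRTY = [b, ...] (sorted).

0: W B1 → L1 miss [D]
1: R B3 → L3 miss [-]
2: R B3 → L3 hit [-]
3: W B6 → L2 miss [D]
4: W B7 → L3 miss [D]
5: W B4 → L0 miss [D]
6: W B4 → L0 hit [D]
7: R B5 → L1 miss wb→B1 [-]
8: R B2 → L2 miss wb→B6 [-]
9: R B4 → L0 hit [D]

DIRTY = [4, 7]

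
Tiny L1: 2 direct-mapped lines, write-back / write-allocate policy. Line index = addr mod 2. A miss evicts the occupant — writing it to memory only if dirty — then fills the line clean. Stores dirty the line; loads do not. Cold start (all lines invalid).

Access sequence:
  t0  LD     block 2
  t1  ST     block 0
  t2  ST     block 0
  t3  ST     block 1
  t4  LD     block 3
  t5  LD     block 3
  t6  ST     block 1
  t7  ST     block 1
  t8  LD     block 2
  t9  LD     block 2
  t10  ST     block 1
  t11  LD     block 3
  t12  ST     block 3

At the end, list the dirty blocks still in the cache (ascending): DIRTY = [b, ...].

  0 | R B2 → L0 miss [-]
  1 | W B0 → L0 miss [D]
  2 | W B0 → L0 hit [D]
  3 | W B1 → L1 miss [D]
  4 | R B3 → L1 miss wb→B1 [-]
  5 | R B3 → L1 hit [-]
  6 | W B1 → L1 miss [D]
  7 | W B1 → L1 hit [D]
  8 | R B2 → L0 miss wb→B0 [-]
  9 | R B2 → L0 hit [-]
  10 | W B1 → L1 hit [D]
  11 | R B3 → L1 miss wb→B1 [-]
  12 | W B3 → L1 hit [D]

DIRTY = [3]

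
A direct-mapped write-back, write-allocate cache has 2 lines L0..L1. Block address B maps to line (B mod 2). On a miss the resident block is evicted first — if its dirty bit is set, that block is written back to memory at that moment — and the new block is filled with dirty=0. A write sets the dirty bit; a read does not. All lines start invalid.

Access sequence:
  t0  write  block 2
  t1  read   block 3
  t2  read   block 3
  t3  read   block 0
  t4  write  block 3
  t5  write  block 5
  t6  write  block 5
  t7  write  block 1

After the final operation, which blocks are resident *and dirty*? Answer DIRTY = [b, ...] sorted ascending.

  0 | W B2 → L0 miss [D]
  1 | R B3 → L1 miss [-]
  2 | R B3 → L1 hit [-]
  3 | R B0 → L0 miss wb→B2 [-]
  4 | W B3 → L1 hit [D]
  5 | W B5 → L1 miss wb→B3 [D]
  6 | W B5 → L1 hit [D]
  7 | W B1 → L1 miss wb→B5 [D]

DIRTY = [1]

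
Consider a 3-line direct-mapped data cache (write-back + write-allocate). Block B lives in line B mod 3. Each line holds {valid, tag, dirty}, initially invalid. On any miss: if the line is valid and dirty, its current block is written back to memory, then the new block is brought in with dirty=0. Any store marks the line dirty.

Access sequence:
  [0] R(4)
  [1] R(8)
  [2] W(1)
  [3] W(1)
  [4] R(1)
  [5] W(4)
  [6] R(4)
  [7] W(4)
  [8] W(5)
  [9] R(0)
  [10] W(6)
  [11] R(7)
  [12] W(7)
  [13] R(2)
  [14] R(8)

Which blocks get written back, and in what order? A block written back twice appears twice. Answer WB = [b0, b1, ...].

WB = [1, 4, 5]

0: R B4 → L1 miss [-]
1: R B8 → L2 miss [-]
2: W B1 → L1 miss [D]
3: W B1 → L1 hit [D]
4: R B1 → L1 hit [D]
5: W B4 → L1 miss wb→B1 [D]
6: R B4 → L1 hit [D]
7: W B4 → L1 hit [D]
8: W B5 → L2 miss [D]
9: R B0 → L0 miss [-]
10: W B6 → L0 miss [D]
11: R B7 → L1 miss wb→B4 [-]
12: W B7 → L1 hit [D]
13: R B2 → L2 miss wb→B5 [-]
14: R B8 → L2 miss [-]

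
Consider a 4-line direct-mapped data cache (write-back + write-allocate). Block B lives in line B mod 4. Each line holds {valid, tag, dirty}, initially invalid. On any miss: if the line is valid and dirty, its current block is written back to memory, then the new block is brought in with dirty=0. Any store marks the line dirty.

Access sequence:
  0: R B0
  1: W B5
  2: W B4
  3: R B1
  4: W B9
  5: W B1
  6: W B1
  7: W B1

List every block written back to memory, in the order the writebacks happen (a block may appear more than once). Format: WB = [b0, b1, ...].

WB = [5, 9]

0: R B0 -> L0 miss  d=-]
1: W B5 -> L1 miss  d=D]
2: W B4 -> L0 miss  d=D]
3: R B1 -> L1 miss wb->B5  d=-]
4: W B9 -> L1 miss  d=D]
5: W B1 -> L1 miss wb->B9  d=D]
6: W B1 -> L1 hit  d=D]
7: W B1 -> L1 hit  d=D]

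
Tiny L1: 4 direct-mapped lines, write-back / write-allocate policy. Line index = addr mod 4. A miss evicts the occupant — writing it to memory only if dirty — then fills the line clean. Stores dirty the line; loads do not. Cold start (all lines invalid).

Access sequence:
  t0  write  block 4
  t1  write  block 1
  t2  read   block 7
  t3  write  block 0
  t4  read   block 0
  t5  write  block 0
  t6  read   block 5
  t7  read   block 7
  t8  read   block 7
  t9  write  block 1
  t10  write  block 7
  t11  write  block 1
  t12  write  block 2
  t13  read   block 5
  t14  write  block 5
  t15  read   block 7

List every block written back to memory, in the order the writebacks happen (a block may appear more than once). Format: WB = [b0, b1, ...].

WB = [4, 1, 1]

  0 | W B4 → L0 miss [D]
  1 | W B1 → L1 miss [D]
  2 | R B7 → L3 miss [-]
  3 | W B0 → L0 miss wb→B4 [D]
  4 | R B0 → L0 hit [D]
  5 | W B0 → L0 hit [D]
  6 | R B5 → L1 miss wb→B1 [-]
  7 | R B7 → L3 hit [-]
  8 | R B7 → L3 hit [-]
  9 | W B1 → L1 miss [D]
  10 | W B7 → L3 hit [D]
  11 | W B1 → L1 hit [D]
  12 | W B2 → L2 miss [D]
  13 | R B5 → L1 miss wb→B1 [-]
  14 | W B5 → L1 hit [D]
  15 | R B7 → L3 hit [D]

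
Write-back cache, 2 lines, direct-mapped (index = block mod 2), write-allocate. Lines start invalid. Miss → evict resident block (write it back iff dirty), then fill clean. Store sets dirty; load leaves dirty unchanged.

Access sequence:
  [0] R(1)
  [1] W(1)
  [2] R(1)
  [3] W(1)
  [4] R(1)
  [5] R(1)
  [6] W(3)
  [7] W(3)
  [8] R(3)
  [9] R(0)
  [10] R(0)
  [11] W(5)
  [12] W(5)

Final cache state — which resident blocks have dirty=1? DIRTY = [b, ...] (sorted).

DIRTY = [5]

0: R B1 → L1 miss [-]
1: W B1 → L1 hit [D]
2: R B1 → L1 hit [D]
3: W B1 → L1 hit [D]
4: R B1 → L1 hit [D]
5: R B1 → L1 hit [D]
6: W B3 → L1 miss wb→B1 [D]
7: W B3 → L1 hit [D]
8: R B3 → L1 hit [D]
9: R B0 → L0 miss [-]
10: R B0 → L0 hit [-]
11: W B5 → L1 miss wb→B3 [D]
12: W B5 → L1 hit [D]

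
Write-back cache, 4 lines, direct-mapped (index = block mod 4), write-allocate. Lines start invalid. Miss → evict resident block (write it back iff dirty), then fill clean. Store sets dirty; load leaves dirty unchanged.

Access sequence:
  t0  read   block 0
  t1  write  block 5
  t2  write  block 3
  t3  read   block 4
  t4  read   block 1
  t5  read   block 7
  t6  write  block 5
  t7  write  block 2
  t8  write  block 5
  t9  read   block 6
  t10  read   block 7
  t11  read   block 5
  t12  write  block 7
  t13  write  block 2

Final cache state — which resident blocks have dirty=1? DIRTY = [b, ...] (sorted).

0: R B0 → L0 miss [-]
1: W B5 → L1 miss [D]
2: W B3 → L3 miss [D]
3: R B4 → L0 miss [-]
4: R B1 → L1 miss wb→B5 [-]
5: R B7 → L3 miss wb→B3 [-]
6: W B5 → L1 miss [D]
7: W B2 → L2 miss [D]
8: W B5 → L1 hit [D]
9: R B6 → L2 miss wb→B2 [-]
10: R B7 → L3 hit [-]
11: R B5 → L1 hit [D]
12: W B7 → L3 hit [D]
13: W B2 → L2 miss [D]

DIRTY = [2, 5, 7]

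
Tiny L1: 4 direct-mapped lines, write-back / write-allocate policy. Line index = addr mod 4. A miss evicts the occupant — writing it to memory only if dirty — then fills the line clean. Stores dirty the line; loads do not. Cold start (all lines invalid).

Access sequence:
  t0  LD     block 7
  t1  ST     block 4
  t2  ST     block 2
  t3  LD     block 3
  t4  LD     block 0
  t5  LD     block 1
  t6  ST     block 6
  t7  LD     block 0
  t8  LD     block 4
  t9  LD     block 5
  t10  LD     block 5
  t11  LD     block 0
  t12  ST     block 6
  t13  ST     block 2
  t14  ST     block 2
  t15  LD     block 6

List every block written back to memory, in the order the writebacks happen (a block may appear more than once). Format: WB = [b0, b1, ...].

0: R B7 → L3 miss [-]
1: W B4 → L0 miss [D]
2: W B2 → L2 miss [D]
3: R B3 → L3 miss [-]
4: R B0 → L0 miss wb→B4 [-]
5: R B1 → L1 miss [-]
6: W B6 → L2 miss wb→B2 [D]
7: R B0 → L0 hit [-]
8: R B4 → L0 miss [-]
9: R B5 → L1 miss [-]
10: R B5 → L1 hit [-]
11: R B0 → L0 miss [-]
12: W B6 → L2 hit [D]
13: W B2 → L2 miss wb→B6 [D]
14: W B2 → L2 hit [D]
15: R B6 → L2 miss wb→B2 [-]

WB = [4, 2, 6, 2]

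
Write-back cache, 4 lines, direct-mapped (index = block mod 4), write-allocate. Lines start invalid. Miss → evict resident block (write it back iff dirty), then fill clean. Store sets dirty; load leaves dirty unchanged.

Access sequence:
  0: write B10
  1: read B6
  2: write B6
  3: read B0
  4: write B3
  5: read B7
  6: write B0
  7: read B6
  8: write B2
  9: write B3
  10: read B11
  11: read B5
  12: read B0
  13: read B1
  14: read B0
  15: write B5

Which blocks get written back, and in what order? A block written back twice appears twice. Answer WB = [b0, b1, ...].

WB = [10, 3, 6, 3]

0: W B10 -> L2 miss  d=D]
1: R B6 -> L2 miss wb->B10  d=-]
2: W B6 -> L2 hit  d=D]
3: R B0 -> L0 miss  d=-]
4: W B3 -> L3 miss  d=D]
5: R B7 -> L3 miss wb->B3  d=-]
6: W B0 -> L0 hit  d=D]
7: R B6 -> L2 hit  d=D]
8: W B2 -> L2 miss wb->B6  d=D]
9: W B3 -> L3 miss  d=D]
10: R B11 -> L3 miss wb->B3  d=-]
11: R B5 -> L1 miss  d=-]
12: R B0 -> L0 hit  d=D]
13: R B1 -> L1 miss  d=-]
14: R B0 -> L0 hit  d=D]
15: W B5 -> L1 miss  d=D]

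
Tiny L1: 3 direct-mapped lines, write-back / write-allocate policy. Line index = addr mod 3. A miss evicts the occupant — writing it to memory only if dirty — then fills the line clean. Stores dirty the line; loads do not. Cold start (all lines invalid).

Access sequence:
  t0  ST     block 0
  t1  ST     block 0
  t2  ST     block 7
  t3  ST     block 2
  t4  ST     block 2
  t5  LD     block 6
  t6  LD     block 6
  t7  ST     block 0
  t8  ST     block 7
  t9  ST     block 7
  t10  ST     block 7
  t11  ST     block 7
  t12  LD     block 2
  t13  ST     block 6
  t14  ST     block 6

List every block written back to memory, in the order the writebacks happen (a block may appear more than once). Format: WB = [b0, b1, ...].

0: W B0 -> L0 miss  d=D]
1: W B0 -> L0 hit  d=D]
2: W B7 -> L1 miss  d=D]
3: W B2 -> L2 miss  d=D]
4: W B2 -> L2 hit  d=D]
5: R B6 -> L0 miss wb->B0  d=-]
6: R B6 -> L0 hit  d=-]
7: W B0 -> L0 miss  d=D]
8: W B7 -> L1 hit  d=D]
9: W B7 -> L1 hit  d=D]
10: W B7 -> L1 hit  d=D]
11: W B7 -> L1 hit  d=D]
12: R B2 -> L2 hit  d=D]
13: W B6 -> L0 miss wb->B0  d=D]
14: W B6 -> L0 hit  d=D]

WB = [0, 0]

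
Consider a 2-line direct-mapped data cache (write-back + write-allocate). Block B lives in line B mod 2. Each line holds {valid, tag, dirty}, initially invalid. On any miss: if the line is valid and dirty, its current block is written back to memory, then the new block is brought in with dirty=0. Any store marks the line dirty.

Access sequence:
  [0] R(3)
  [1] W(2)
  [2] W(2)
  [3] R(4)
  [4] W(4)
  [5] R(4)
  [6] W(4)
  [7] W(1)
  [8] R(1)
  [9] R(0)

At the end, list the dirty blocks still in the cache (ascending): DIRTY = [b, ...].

  0 | R B3 → L1 miss [-]
  1 | W B2 → L0 miss [D]
  2 | W B2 → L0 hit [D]
  3 | R B4 → L0 miss wb→B2 [-]
  4 | W B4 → L0 hit [D]
  5 | R B4 → L0 hit [D]
  6 | W B4 → L0 hit [D]
  7 | W B1 → L1 miss [D]
  8 | R B1 → L1 hit [D]
  9 | R B0 → L0 miss wb→B4 [-]

DIRTY = [1]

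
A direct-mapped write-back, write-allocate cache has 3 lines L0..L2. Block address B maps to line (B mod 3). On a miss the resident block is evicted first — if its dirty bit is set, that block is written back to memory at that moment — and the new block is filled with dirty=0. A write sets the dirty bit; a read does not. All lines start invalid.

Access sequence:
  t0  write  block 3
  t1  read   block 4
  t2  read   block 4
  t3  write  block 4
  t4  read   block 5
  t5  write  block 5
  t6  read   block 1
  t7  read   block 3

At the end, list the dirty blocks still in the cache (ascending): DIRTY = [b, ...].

DIRTY = [3, 5]

  0 | W B3 → L0 miss [D]
  1 | R B4 → L1 miss [-]
  2 | R B4 → L1 hit [-]
  3 | W B4 → L1 hit [D]
  4 | R B5 → L2 miss [-]
  5 | W B5 → L2 hit [D]
  6 | R B1 → L1 miss wb→B4 [-]
  7 | R B3 → L0 hit [D]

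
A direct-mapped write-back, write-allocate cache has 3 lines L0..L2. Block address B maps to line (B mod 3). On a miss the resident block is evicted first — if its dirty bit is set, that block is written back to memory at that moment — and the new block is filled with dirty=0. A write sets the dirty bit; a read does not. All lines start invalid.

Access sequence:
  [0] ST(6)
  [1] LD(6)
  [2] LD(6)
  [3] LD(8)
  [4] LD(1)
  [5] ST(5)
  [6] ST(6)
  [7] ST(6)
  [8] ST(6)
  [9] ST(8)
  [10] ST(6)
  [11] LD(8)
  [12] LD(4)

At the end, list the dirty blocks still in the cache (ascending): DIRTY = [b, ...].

DIRTY = [6, 8]

0: W B6 → L0 miss [D]
1: R B6 → L0 hit [D]
2: R B6 → L0 hit [D]
3: R B8 → L2 miss [-]
4: R B1 → L1 miss [-]
5: W B5 → L2 miss [D]
6: W B6 → L0 hit [D]
7: W B6 → L0 hit [D]
8: W B6 → L0 hit [D]
9: W B8 → L2 miss wb→B5 [D]
10: W B6 → L0 hit [D]
11: R B8 → L2 hit [D]
12: R B4 → L1 miss [-]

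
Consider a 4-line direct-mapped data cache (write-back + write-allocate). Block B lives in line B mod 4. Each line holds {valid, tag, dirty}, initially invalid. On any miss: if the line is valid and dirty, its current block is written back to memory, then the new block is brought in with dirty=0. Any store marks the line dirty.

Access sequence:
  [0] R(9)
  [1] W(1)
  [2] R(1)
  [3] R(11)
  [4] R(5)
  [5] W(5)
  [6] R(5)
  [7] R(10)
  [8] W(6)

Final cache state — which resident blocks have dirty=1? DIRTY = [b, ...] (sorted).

0: R B9 → L1 miss [-]
1: W B1 → L1 miss [D]
2: R B1 → L1 hit [D]
3: R B11 → L3 miss [-]
4: R B5 → L1 miss wb→B1 [-]
5: W B5 → L1 hit [D]
6: R B5 → L1 hit [D]
7: R B10 → L2 miss [-]
8: W B6 → L2 miss [D]

DIRTY = [5, 6]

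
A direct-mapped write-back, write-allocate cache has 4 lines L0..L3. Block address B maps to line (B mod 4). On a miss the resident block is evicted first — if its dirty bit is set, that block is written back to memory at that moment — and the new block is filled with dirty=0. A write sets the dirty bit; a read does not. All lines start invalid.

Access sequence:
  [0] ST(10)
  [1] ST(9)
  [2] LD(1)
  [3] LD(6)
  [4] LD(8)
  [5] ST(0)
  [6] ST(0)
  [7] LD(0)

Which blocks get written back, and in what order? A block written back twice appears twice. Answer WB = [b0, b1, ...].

WB = [9, 10]

0: W B10 -> L2 miss  d=D]
1: W B9 -> L1 miss  d=D]
2: R B1 -> L1 miss wb->B9  d=-]
3: R B6 -> L2 miss wb->B10  d=-]
4: R B8 -> L0 miss  d=-]
5: W B0 -> L0 miss  d=D]
6: W B0 -> L0 hit  d=D]
7: R B0 -> L0 hit  d=D]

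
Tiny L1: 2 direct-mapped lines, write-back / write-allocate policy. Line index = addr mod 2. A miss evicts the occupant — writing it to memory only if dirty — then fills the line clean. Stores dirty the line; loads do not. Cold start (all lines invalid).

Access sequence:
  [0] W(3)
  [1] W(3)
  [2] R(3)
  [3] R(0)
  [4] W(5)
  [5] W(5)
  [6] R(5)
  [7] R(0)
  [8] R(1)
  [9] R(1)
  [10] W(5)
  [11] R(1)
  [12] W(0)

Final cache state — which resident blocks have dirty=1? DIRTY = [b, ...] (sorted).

DIRTY = [0]

0: W B3 → L1 miss [D]
1: W B3 → L1 hit [D]
2: R B3 → L1 hit [D]
3: R B0 → L0 miss [-]
4: W B5 → L1 miss wb→B3 [D]
5: W B5 → L1 hit [D]
6: R B5 → L1 hit [D]
7: R B0 → L0 hit [-]
8: R B1 → L1 miss wb→B5 [-]
9: R B1 → L1 hit [-]
10: W B5 → L1 miss [D]
11: R B1 → L1 miss wb→B5 [-]
12: W B0 → L0 hit [D]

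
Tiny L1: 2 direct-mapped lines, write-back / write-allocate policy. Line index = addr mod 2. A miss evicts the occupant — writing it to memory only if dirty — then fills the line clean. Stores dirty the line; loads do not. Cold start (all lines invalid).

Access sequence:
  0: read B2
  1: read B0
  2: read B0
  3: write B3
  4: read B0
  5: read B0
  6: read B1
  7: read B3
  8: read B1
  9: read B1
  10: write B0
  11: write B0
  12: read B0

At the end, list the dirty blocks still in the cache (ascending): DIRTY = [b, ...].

DIRTY = [0]

  0 | R B2 → L0 miss [-]
  1 | R B0 → L0 miss [-]
  2 | R B0 → L0 hit [-]
  3 | W B3 → L1 miss [D]
  4 | R B0 → L0 hit [-]
  5 | R B0 → L0 hit [-]
  6 | R B1 → L1 miss wb→B3 [-]
  7 | R B3 → L1 miss [-]
  8 | R B1 → L1 miss [-]
  9 | R B1 → L1 hit [-]
  10 | W B0 → L0 hit [D]
  11 | W B0 → L0 hit [D]
  12 | R B0 → L0 hit [D]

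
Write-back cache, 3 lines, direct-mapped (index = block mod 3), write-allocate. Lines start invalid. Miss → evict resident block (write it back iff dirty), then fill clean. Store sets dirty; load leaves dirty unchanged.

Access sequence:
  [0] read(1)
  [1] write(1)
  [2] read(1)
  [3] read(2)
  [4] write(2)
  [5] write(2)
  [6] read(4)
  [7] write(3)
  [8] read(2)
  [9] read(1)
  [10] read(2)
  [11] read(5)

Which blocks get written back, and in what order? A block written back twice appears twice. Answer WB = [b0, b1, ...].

  0 | R B1 → L1 miss [-]
  1 | W B1 → L1 hit [D]
  2 | R B1 → L1 hit [D]
  3 | R B2 → L2 miss [-]
  4 | W B2 → L2 hit [D]
  5 | W B2 → L2 hit [D]
  6 | R B4 → L1 miss wb→B1 [-]
  7 | W B3 → L0 miss [D]
  8 | R B2 → L2 hit [D]
  9 | R B1 → L1 miss [-]
  10 | R B2 → L2 hit [D]
  11 | R B5 → L2 miss wb→B2 [-]

WB = [1, 2]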